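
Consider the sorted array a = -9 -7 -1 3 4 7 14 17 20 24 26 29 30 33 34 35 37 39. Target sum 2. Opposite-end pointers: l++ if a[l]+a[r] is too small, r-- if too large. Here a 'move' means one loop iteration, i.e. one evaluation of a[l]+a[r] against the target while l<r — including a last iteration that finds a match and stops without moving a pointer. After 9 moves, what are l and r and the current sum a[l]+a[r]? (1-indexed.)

l=1, r=9, sum=11

l=1 r=18: -9+39=30 >2, r--
l=1 r=17: -9+37=28 >2, r--
l=1 r=16: -9+35=26 >2, r--
l=1 r=15: -9+34=25 >2, r--
l=1 r=14: -9+33=24 >2, r--
l=1 r=13: -9+30=21 >2, r--
l=1 r=12: -9+29=20 >2, r--
l=1 r=11: -9+26=17 >2, r--
l=1 r=10: -9+24=15 >2, r--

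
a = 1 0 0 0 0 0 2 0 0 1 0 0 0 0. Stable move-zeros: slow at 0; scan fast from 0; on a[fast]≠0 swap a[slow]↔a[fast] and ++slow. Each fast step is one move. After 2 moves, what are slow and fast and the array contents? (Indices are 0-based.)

slow=0 fast=0: a[fast]=1≠0 swap→a[0]=1, slow++,fast++
slow=1 fast=1: a[fast]=0, fast++

slow=1, fast=2, a=[1, 0, 0, 0, 0, 0, 2, 0, 0, 1, 0, 0, 0, 0]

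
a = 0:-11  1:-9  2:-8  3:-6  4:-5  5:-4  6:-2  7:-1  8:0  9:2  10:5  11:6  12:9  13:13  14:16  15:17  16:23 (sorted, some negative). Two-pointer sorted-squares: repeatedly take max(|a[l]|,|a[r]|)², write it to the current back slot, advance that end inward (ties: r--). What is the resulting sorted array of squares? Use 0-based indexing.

[0, 1, 4, 4, 16, 25, 25, 36, 36, 64, 81, 81, 121, 169, 256, 289, 529]

l=0 r=16: |-11|<=|23| out[16]=529, r--
l=0 r=15: |-11|<=|17| out[15]=289, r--
l=0 r=14: |-11|<=|16| out[14]=256, r--
l=0 r=13: |-11|<=|13| out[13]=169, r--
l=0 r=12: |-11|>|9| out[12]=121, l++
l=1 r=12: |-9|<=|9| out[11]=81, r--
l=1 r=11: |-9|>|6| out[10]=81, l++
l=2 r=11: |-8|>|6| out[9]=64, l++
l=3 r=11: |-6|<=|6| out[8]=36, r--
l=3 r=10: |-6|>|5| out[7]=36, l++
l=4 r=10: |-5|<=|5| out[6]=25, r--
l=4 r=9: |-5|>|2| out[5]=25, l++
l=5 r=9: |-4|>|2| out[4]=16, l++
l=6 r=9: |-2|<=|2| out[3]=4, r--
l=6 r=8: |-2|>|0| out[2]=4, l++
l=7 r=8: |-1|>|0| out[1]=1, l++
l=8 r=8: |0|<=|0| out[0]=0, r--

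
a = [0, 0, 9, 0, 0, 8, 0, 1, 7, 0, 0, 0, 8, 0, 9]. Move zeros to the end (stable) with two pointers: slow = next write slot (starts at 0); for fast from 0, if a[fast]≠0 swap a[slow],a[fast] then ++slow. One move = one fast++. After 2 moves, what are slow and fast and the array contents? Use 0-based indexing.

slow=0, fast=2, a=[0, 0, 9, 0, 0, 8, 0, 1, 7, 0, 0, 0, 8, 0, 9]

slow=0 fast=0: a[fast]=0, fast++
slow=0 fast=1: a[fast]=0, fast++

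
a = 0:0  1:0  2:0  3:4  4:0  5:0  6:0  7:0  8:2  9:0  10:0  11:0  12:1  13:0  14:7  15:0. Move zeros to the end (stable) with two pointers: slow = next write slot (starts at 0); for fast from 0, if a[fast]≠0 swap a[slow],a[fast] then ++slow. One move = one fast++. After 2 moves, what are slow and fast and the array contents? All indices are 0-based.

(s=0,f=0) a[fast]=0 → fast++
(s=0,f=1) a[fast]=0 → fast++

slow=0, fast=2, a=[0, 0, 0, 4, 0, 0, 0, 0, 2, 0, 0, 0, 1, 0, 7, 0]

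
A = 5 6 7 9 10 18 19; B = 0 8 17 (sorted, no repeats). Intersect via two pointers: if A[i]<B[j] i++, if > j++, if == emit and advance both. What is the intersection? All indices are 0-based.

[i=0,j=0] 5>0 → j++
[i=0,j=1] 5<8 → i++
[i=1,j=1] 6<8 → i++
[i=2,j=1] 7<8 → i++
[i=3,j=1] 9>8 → j++
[i=3,j=2] 9<17 → i++
[i=4,j=2] 10<17 → i++
[i=5,j=2] 18>17 → j++

intersection = []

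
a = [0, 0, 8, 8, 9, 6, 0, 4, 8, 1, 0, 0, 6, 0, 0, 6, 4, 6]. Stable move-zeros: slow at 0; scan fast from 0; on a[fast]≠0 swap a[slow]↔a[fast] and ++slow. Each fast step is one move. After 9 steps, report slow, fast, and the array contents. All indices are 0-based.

(s=0,f=0) a[fast]=0 → fast++
(s=0,f=1) a[fast]=0 → fast++
(s=0,f=2) a[fast]=8≠0 swap→a[0]=8 → slow++,fast++
(s=1,f=3) a[fast]=8≠0 swap→a[1]=8 → slow++,fast++
(s=2,f=4) a[fast]=9≠0 swap→a[2]=9 → slow++,fast++
(s=3,f=5) a[fast]=6≠0 swap→a[3]=6 → slow++,fast++
(s=4,f=6) a[fast]=0 → fast++
(s=4,f=7) a[fast]=4≠0 swap→a[4]=4 → slow++,fast++
(s=5,f=8) a[fast]=8≠0 swap→a[5]=8 → slow++,fast++

slow=6, fast=9, a=[8, 8, 9, 6, 4, 8, 0, 0, 0, 1, 0, 0, 6, 0, 0, 6, 4, 6]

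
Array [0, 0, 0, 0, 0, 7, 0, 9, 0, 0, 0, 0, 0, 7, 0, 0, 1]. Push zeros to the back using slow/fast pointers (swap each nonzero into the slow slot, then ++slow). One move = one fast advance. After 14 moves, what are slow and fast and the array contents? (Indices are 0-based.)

slow=3, fast=14, a=[7, 9, 7, 0, 0, 0, 0, 0, 0, 0, 0, 0, 0, 0, 0, 0, 1]

slow=0 fast=0: a[fast]=0, fast++
slow=0 fast=1: a[fast]=0, fast++
slow=0 fast=2: a[fast]=0, fast++
slow=0 fast=3: a[fast]=0, fast++
slow=0 fast=4: a[fast]=0, fast++
slow=0 fast=5: a[fast]=7≠0 swap→a[0]=7, slow++,fast++
slow=1 fast=6: a[fast]=0, fast++
slow=1 fast=7: a[fast]=9≠0 swap→a[1]=9, slow++,fast++
slow=2 fast=8: a[fast]=0, fast++
slow=2 fast=9: a[fast]=0, fast++
slow=2 fast=10: a[fast]=0, fast++
slow=2 fast=11: a[fast]=0, fast++
slow=2 fast=12: a[fast]=0, fast++
slow=2 fast=13: a[fast]=7≠0 swap→a[2]=7, slow++,fast++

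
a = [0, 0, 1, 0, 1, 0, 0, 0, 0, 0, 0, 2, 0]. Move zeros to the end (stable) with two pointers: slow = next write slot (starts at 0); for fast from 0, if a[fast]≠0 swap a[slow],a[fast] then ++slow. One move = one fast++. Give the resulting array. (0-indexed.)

[1, 1, 2, 0, 0, 0, 0, 0, 0, 0, 0, 0, 0]

slow=0 fast=0: a[fast]=0, fast++
slow=0 fast=1: a[fast]=0, fast++
slow=0 fast=2: a[fast]=1≠0 swap→a[0]=1, slow++,fast++
slow=1 fast=3: a[fast]=0, fast++
slow=1 fast=4: a[fast]=1≠0 swap→a[1]=1, slow++,fast++
slow=2 fast=5: a[fast]=0, fast++
slow=2 fast=6: a[fast]=0, fast++
slow=2 fast=7: a[fast]=0, fast++
slow=2 fast=8: a[fast]=0, fast++
slow=2 fast=9: a[fast]=0, fast++
slow=2 fast=10: a[fast]=0, fast++
slow=2 fast=11: a[fast]=2≠0 swap→a[2]=2, slow++,fast++
slow=3 fast=12: a[fast]=0, fast++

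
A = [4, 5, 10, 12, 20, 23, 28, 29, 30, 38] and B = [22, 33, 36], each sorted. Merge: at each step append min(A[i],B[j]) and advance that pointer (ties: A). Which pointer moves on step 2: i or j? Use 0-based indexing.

i=0 j=0: A[i]=4<=B[j]=22 take 4, i++
i=1 j=0: A[i]=5<=B[j]=22 take 5, i++

i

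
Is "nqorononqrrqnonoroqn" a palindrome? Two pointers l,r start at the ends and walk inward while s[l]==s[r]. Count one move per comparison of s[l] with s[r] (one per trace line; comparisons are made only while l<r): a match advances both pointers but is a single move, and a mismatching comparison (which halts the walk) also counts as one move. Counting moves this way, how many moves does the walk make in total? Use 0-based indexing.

[0,19] 'n'=='n' → l++,r--
[1,18] 'q'=='q' → l++,r--
[2,17] 'o'=='o' → l++,r--
[3,16] 'r'=='r' → l++,r--
[4,15] 'o'=='o' → l++,r--
[5,14] 'n'=='n' → l++,r--
[6,13] 'o'=='o' → l++,r--
[7,12] 'n'=='n' → l++,r--
[8,11] 'q'=='q' → l++,r--
[9,10] 'r'=='r' → l++,r--

10 moves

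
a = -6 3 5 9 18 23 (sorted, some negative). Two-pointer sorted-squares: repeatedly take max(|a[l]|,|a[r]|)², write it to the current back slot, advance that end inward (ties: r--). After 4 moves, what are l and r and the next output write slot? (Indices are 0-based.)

l=1, r=2, next write slot=1

[0,5] |-6|<=|23| out[5]=529 → r--
[0,4] |-6|<=|18| out[4]=324 → r--
[0,3] |-6|<=|9| out[3]=81 → r--
[0,2] |-6|>|5| out[2]=36 → l++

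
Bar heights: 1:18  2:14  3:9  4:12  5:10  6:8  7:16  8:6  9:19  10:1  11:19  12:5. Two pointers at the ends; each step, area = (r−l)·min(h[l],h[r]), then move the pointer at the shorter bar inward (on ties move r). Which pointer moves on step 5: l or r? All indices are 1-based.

l

l=1 r=12: min(18,5)*11=55 best=55 *, r--
l=1 r=11: min(18,19)*10=180 best=180 *, l++
l=2 r=11: min(14,19)*9=126 best=180, l++
l=3 r=11: min(9,19)*8=72 best=180, l++
l=4 r=11: min(12,19)*7=84 best=180, l++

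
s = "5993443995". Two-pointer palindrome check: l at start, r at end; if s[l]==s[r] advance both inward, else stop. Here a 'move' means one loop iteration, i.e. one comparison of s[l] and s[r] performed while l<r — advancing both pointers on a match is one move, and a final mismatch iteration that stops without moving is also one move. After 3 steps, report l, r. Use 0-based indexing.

l=3, r=6

l=0 r=9: '5'=='5', l++,r--
l=1 r=8: '9'=='9', l++,r--
l=2 r=7: '9'=='9', l++,r--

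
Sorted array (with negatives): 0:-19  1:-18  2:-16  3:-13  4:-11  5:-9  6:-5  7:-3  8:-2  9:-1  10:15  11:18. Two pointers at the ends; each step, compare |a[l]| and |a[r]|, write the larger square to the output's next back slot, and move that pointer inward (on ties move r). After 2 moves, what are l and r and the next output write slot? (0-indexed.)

l=0 r=11: |-19|>|18| out[11]=361, l++
l=1 r=11: |-18|<=|18| out[10]=324, r--

l=1, r=10, next write slot=9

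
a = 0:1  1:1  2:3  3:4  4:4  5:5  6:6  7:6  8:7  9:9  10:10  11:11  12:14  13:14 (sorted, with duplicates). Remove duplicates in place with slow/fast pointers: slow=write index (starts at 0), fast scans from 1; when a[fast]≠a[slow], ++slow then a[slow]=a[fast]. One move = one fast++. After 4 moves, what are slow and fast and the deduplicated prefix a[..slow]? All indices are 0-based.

slow=2, fast=5, prefix=[1, 3, 4]

(s=0,f=1) a[fast]=1=a[slow] dup → fast++
(s=0,f=2) a[fast]=3≠a[slow]=1 write a[1]=3 → slow++,fast++
(s=1,f=3) a[fast]=4≠a[slow]=3 write a[2]=4 → slow++,fast++
(s=2,f=4) a[fast]=4=a[slow] dup → fast++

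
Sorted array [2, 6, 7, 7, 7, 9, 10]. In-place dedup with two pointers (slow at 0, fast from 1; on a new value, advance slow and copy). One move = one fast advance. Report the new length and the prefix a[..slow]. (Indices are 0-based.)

(s=0,f=1) a[fast]=6≠a[slow]=2 write a[1]=6 → slow++,fast++
(s=1,f=2) a[fast]=7≠a[slow]=6 write a[2]=7 → slow++,fast++
(s=2,f=3) a[fast]=7=a[slow] dup → fast++
(s=2,f=4) a[fast]=7=a[slow] dup → fast++
(s=2,f=5) a[fast]=9≠a[slow]=7 write a[3]=9 → slow++,fast++
(s=3,f=6) a[fast]=10≠a[slow]=9 write a[4]=10 → slow++,fast++

length 5; prefix = [2, 6, 7, 9, 10]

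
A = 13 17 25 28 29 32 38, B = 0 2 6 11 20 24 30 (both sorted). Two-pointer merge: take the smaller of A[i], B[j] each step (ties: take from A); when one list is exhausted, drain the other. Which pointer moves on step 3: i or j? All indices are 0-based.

i=0 j=0: A[i]=13>B[j]=0 take 0, j++
i=0 j=1: A[i]=13>B[j]=2 take 2, j++
i=0 j=2: A[i]=13>B[j]=6 take 6, j++

j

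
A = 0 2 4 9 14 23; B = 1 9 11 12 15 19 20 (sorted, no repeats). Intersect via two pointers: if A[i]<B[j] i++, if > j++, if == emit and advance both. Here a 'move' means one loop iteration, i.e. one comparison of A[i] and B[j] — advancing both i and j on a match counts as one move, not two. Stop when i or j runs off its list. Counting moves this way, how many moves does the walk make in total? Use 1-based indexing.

i=1 j=1: 0<1, i++
i=2 j=1: 2>1, j++
i=2 j=2: 2<9, i++
i=3 j=2: 4<9, i++
i=4 j=2: 9==9 emit, i++,j++
i=5 j=3: 14>11, j++
i=5 j=4: 14>12, j++
i=5 j=5: 14<15, i++
i=6 j=5: 23>15, j++
i=6 j=6: 23>19, j++
i=6 j=7: 23>20, j++

11 moves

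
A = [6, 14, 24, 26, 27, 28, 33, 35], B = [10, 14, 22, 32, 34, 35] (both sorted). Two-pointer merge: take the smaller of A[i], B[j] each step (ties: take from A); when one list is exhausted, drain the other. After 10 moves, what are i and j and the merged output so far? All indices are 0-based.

i=6, j=4, merged so far=[6, 10, 14, 14, 22, 24, 26, 27, 28, 32]

[i=0,j=0] A[i]=6<=B[j]=10 take 6 → i++
[i=1,j=0] A[i]=14>B[j]=10 take 10 → j++
[i=1,j=1] A[i]=14<=B[j]=14 take 14 → i++
[i=2,j=1] A[i]=24>B[j]=14 take 14 → j++
[i=2,j=2] A[i]=24>B[j]=22 take 22 → j++
[i=2,j=3] A[i]=24<=B[j]=32 take 24 → i++
[i=3,j=3] A[i]=26<=B[j]=32 take 26 → i++
[i=4,j=3] A[i]=27<=B[j]=32 take 27 → i++
[i=5,j=3] A[i]=28<=B[j]=32 take 28 → i++
[i=6,j=3] A[i]=33>B[j]=32 take 32 → j++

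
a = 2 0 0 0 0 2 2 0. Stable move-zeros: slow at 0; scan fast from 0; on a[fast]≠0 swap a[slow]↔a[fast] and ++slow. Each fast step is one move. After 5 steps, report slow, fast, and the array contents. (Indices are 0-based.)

(s=0,f=0) a[fast]=2≠0 swap→a[0]=2 → slow++,fast++
(s=1,f=1) a[fast]=0 → fast++
(s=1,f=2) a[fast]=0 → fast++
(s=1,f=3) a[fast]=0 → fast++
(s=1,f=4) a[fast]=0 → fast++

slow=1, fast=5, a=[2, 0, 0, 0, 0, 2, 2, 0]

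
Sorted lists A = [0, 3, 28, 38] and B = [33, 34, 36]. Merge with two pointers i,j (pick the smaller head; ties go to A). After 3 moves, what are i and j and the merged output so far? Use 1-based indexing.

i=4, j=1, merged so far=[0, 3, 28]

i=1 j=1: A[i]=0<=B[j]=33 take 0, i++
i=2 j=1: A[i]=3<=B[j]=33 take 3, i++
i=3 j=1: A[i]=28<=B[j]=33 take 28, i++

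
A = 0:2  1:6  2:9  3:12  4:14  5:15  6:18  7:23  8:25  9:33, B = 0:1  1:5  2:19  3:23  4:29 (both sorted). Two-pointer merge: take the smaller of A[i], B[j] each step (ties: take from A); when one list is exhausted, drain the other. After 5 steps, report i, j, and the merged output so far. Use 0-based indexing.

[i=0,j=0] A[i]=2>B[j]=1 take 1 → j++
[i=0,j=1] A[i]=2<=B[j]=5 take 2 → i++
[i=1,j=1] A[i]=6>B[j]=5 take 5 → j++
[i=1,j=2] A[i]=6<=B[j]=19 take 6 → i++
[i=2,j=2] A[i]=9<=B[j]=19 take 9 → i++

i=3, j=2, merged so far=[1, 2, 5, 6, 9]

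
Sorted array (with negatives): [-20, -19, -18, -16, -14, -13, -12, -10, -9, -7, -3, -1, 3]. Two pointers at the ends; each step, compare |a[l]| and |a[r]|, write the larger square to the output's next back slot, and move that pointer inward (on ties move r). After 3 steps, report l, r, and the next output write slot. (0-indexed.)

l=3, r=12, next write slot=9

[0,12] |-20|>|3| out[12]=400 → l++
[1,12] |-19|>|3| out[11]=361 → l++
[2,12] |-18|>|3| out[10]=324 → l++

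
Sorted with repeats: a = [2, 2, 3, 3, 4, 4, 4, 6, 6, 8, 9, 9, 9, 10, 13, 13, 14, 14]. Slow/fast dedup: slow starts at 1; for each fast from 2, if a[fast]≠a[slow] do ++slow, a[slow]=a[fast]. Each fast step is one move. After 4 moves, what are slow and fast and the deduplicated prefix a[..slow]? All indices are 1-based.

(s=1,f=2) a[fast]=2=a[slow] dup → fast++
(s=1,f=3) a[fast]=3≠a[slow]=2 write a[2]=3 → slow++,fast++
(s=2,f=4) a[fast]=3=a[slow] dup → fast++
(s=2,f=5) a[fast]=4≠a[slow]=3 write a[3]=4 → slow++,fast++

slow=3, fast=6, prefix=[2, 3, 4]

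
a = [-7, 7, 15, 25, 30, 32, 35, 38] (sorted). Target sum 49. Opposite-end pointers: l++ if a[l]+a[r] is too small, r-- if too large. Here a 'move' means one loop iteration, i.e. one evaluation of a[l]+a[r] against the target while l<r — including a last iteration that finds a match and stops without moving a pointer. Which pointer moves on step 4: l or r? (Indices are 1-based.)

l=1 r=8: -7+38=31 <49, l++
l=2 r=8: 7+38=45 <49, l++
l=3 r=8: 15+38=53 >49, r--
l=3 r=7: 15+35=50 >49, r--

r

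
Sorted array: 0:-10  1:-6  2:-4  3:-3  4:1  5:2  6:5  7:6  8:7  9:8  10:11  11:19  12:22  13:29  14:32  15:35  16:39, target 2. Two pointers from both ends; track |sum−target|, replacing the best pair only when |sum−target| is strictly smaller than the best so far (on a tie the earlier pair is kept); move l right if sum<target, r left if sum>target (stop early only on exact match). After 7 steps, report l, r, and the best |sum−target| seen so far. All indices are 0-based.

l=1, r=10, best |Δ|=1

[0,16] -10+39=29 d=27 * → r--
[0,15] -10+35=25 d=23 * → r--
[0,14] -10+32=22 d=20 * → r--
[0,13] -10+29=19 d=17 * → r--
[0,12] -10+22=12 d=10 * → r--
[0,11] -10+19=9 d=7 * → r--
[0,10] -10+11=1 d=1 * → l++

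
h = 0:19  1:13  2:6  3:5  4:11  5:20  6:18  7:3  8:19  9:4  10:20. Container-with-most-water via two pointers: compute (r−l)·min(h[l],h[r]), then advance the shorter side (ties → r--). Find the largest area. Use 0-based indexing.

max area = 190

l=0 r=10: min(19,20)*10=190 best=190 *, l++
l=1 r=10: min(13,20)*9=117 best=190, l++
l=2 r=10: min(6,20)*8=48 best=190, l++
l=3 r=10: min(5,20)*7=35 best=190, l++
l=4 r=10: min(11,20)*6=66 best=190, l++
l=5 r=10: min(20,20)*5=100 best=190, r--
l=5 r=9: min(20,4)*4=16 best=190, r--
l=5 r=8: min(20,19)*3=57 best=190, r--
l=5 r=7: min(20,3)*2=6 best=190, r--
l=5 r=6: min(20,18)*1=18 best=190, r--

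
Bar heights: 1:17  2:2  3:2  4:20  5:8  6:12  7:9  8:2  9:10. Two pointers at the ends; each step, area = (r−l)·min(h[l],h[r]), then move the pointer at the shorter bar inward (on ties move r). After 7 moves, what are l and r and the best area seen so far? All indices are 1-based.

l=3, r=4, best area=80

[1,9] min(17,10)*8=80 best=80 * → r--
[1,8] min(17,2)*7=14 best=80 → r--
[1,7] min(17,9)*6=54 best=80 → r--
[1,6] min(17,12)*5=60 best=80 → r--
[1,5] min(17,8)*4=32 best=80 → r--
[1,4] min(17,20)*3=51 best=80 → l++
[2,4] min(2,20)*2=4 best=80 → l++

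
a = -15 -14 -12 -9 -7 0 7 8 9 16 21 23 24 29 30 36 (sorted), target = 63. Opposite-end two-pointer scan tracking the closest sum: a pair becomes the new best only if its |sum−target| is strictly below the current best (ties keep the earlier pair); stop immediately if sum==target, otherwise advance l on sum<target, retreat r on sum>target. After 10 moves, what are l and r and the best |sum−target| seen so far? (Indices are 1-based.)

l=11, r=16, best |Δ|=11

l=1 r=16: -15+36=21 d=42 *, l++
l=2 r=16: -14+36=22 d=41 *, l++
l=3 r=16: -12+36=24 d=39 *, l++
l=4 r=16: -9+36=27 d=36 *, l++
l=5 r=16: -7+36=29 d=34 *, l++
l=6 r=16: 0+36=36 d=27 *, l++
l=7 r=16: 7+36=43 d=20 *, l++
l=8 r=16: 8+36=44 d=19 *, l++
l=9 r=16: 9+36=45 d=18 *, l++
l=10 r=16: 16+36=52 d=11 *, l++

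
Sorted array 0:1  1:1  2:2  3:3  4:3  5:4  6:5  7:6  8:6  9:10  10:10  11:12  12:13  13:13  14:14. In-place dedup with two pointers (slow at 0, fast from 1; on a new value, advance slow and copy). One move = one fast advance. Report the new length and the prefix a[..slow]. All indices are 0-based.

length 10; prefix = [1, 2, 3, 4, 5, 6, 10, 12, 13, 14]

(s=0,f=1) a[fast]=1=a[slow] dup → fast++
(s=0,f=2) a[fast]=2≠a[slow]=1 write a[1]=2 → slow++,fast++
(s=1,f=3) a[fast]=3≠a[slow]=2 write a[2]=3 → slow++,fast++
(s=2,f=4) a[fast]=3=a[slow] dup → fast++
(s=2,f=5) a[fast]=4≠a[slow]=3 write a[3]=4 → slow++,fast++
(s=3,f=6) a[fast]=5≠a[slow]=4 write a[4]=5 → slow++,fast++
(s=4,f=7) a[fast]=6≠a[slow]=5 write a[5]=6 → slow++,fast++
(s=5,f=8) a[fast]=6=a[slow] dup → fast++
(s=5,f=9) a[fast]=10≠a[slow]=6 write a[6]=10 → slow++,fast++
(s=6,f=10) a[fast]=10=a[slow] dup → fast++
(s=6,f=11) a[fast]=12≠a[slow]=10 write a[7]=12 → slow++,fast++
(s=7,f=12) a[fast]=13≠a[slow]=12 write a[8]=13 → slow++,fast++
(s=8,f=13) a[fast]=13=a[slow] dup → fast++
(s=8,f=14) a[fast]=14≠a[slow]=13 write a[9]=14 → slow++,fast++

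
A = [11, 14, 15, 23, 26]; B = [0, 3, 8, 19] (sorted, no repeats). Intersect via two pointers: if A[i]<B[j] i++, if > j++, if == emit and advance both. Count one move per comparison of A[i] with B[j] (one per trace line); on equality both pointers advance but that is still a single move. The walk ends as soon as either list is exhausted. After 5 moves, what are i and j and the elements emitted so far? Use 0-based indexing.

i=0 j=0: 11>0, j++
i=0 j=1: 11>3, j++
i=0 j=2: 11>8, j++
i=0 j=3: 11<19, i++
i=1 j=3: 14<19, i++

i=2, j=3, emitted=[]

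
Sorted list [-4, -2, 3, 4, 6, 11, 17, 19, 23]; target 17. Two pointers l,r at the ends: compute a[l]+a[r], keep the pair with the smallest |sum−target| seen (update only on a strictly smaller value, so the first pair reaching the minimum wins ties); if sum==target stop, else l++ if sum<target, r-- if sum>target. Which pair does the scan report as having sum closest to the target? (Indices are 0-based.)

pair (-2, 19) with sum 17 (|Δ|=0)

l=0 r=8: -4+23=19 d=2 *, r--
l=0 r=7: -4+19=15 d=2, l++
l=1 r=7: -2+19=17 d=0 *, stop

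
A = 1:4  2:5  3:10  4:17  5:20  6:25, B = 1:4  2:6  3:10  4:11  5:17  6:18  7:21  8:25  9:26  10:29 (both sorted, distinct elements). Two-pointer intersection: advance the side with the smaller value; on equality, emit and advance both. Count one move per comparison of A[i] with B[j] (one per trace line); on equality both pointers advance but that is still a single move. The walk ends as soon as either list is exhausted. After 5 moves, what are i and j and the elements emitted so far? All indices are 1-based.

i=1 j=1: 4==4 emit, i++,j++
i=2 j=2: 5<6, i++
i=3 j=2: 10>6, j++
i=3 j=3: 10==10 emit, i++,j++
i=4 j=4: 17>11, j++

i=4, j=5, emitted=[4, 10]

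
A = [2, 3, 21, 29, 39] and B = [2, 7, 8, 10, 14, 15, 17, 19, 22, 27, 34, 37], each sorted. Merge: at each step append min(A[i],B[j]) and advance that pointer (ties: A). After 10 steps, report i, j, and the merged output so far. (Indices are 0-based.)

i=2, j=8, merged so far=[2, 2, 3, 7, 8, 10, 14, 15, 17, 19]

i=0 j=0: A[i]=2<=B[j]=2 take 2, i++
i=1 j=0: A[i]=3>B[j]=2 take 2, j++
i=1 j=1: A[i]=3<=B[j]=7 take 3, i++
i=2 j=1: A[i]=21>B[j]=7 take 7, j++
i=2 j=2: A[i]=21>B[j]=8 take 8, j++
i=2 j=3: A[i]=21>B[j]=10 take 10, j++
i=2 j=4: A[i]=21>B[j]=14 take 14, j++
i=2 j=5: A[i]=21>B[j]=15 take 15, j++
i=2 j=6: A[i]=21>B[j]=17 take 17, j++
i=2 j=7: A[i]=21>B[j]=19 take 19, j++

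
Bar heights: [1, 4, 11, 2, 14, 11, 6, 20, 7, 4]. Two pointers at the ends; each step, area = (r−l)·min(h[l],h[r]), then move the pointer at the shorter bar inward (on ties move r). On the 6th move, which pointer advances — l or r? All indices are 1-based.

l

[1,10] min(1,4)*9=9 best=9 * → l++
[2,10] min(4,4)*8=32 best=32 * → r--
[2,9] min(4,7)*7=28 best=32 → l++
[3,9] min(11,7)*6=42 best=42 * → r--
[3,8] min(11,20)*5=55 best=55 * → l++
[4,8] min(2,20)*4=8 best=55 → l++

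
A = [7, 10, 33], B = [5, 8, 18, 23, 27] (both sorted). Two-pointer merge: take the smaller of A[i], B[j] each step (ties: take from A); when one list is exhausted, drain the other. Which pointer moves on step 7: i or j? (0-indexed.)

j

[i=0,j=0] A[i]=7>B[j]=5 take 5 → j++
[i=0,j=1] A[i]=7<=B[j]=8 take 7 → i++
[i=1,j=1] A[i]=10>B[j]=8 take 8 → j++
[i=1,j=2] A[i]=10<=B[j]=18 take 10 → i++
[i=2,j=2] A[i]=33>B[j]=18 take 18 → j++
[i=2,j=3] A[i]=33>B[j]=23 take 23 → j++
[i=2,j=4] A[i]=33>B[j]=27 take 27 → j++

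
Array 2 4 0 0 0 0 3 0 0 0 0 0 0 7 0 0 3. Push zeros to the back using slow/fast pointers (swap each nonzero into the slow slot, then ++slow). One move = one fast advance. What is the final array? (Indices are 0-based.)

[2, 4, 3, 7, 3, 0, 0, 0, 0, 0, 0, 0, 0, 0, 0, 0, 0]

(s=0,f=0) a[fast]=2≠0 swap→a[0]=2 → slow++,fast++
(s=1,f=1) a[fast]=4≠0 swap→a[1]=4 → slow++,fast++
(s=2,f=2) a[fast]=0 → fast++
(s=2,f=3) a[fast]=0 → fast++
(s=2,f=4) a[fast]=0 → fast++
(s=2,f=5) a[fast]=0 → fast++
(s=2,f=6) a[fast]=3≠0 swap→a[2]=3 → slow++,fast++
(s=3,f=7) a[fast]=0 → fast++
(s=3,f=8) a[fast]=0 → fast++
(s=3,f=9) a[fast]=0 → fast++
(s=3,f=10) a[fast]=0 → fast++
(s=3,f=11) a[fast]=0 → fast++
(s=3,f=12) a[fast]=0 → fast++
(s=3,f=13) a[fast]=7≠0 swap→a[3]=7 → slow++,fast++
(s=4,f=14) a[fast]=0 → fast++
(s=4,f=15) a[fast]=0 → fast++
(s=4,f=16) a[fast]=3≠0 swap→a[4]=3 → slow++,fast++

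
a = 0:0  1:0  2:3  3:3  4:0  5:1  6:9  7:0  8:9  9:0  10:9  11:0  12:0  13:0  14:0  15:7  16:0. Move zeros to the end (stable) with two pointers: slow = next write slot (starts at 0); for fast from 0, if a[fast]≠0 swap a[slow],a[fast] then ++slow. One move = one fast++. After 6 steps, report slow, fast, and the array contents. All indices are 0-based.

(s=0,f=0) a[fast]=0 → fast++
(s=0,f=1) a[fast]=0 → fast++
(s=0,f=2) a[fast]=3≠0 swap→a[0]=3 → slow++,fast++
(s=1,f=3) a[fast]=3≠0 swap→a[1]=3 → slow++,fast++
(s=2,f=4) a[fast]=0 → fast++
(s=2,f=5) a[fast]=1≠0 swap→a[2]=1 → slow++,fast++

slow=3, fast=6, a=[3, 3, 1, 0, 0, 0, 9, 0, 9, 0, 9, 0, 0, 0, 0, 7, 0]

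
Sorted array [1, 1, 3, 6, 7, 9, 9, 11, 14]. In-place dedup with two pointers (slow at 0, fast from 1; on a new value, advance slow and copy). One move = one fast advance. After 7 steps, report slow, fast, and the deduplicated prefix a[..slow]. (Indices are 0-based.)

slow=5, fast=8, prefix=[1, 3, 6, 7, 9, 11]

slow=0 fast=1: a[fast]=1=a[slow] dup, fast++
slow=0 fast=2: a[fast]=3≠a[slow]=1 write a[1]=3, slow++,fast++
slow=1 fast=3: a[fast]=6≠a[slow]=3 write a[2]=6, slow++,fast++
slow=2 fast=4: a[fast]=7≠a[slow]=6 write a[3]=7, slow++,fast++
slow=3 fast=5: a[fast]=9≠a[slow]=7 write a[4]=9, slow++,fast++
slow=4 fast=6: a[fast]=9=a[slow] dup, fast++
slow=4 fast=7: a[fast]=11≠a[slow]=9 write a[5]=11, slow++,fast++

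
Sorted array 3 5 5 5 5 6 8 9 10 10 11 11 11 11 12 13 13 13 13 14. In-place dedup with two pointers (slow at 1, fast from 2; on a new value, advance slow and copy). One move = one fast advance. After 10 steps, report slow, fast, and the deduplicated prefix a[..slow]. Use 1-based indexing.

slow=7, fast=12, prefix=[3, 5, 6, 8, 9, 10, 11]

slow=1 fast=2: a[fast]=5≠a[slow]=3 write a[2]=5, slow++,fast++
slow=2 fast=3: a[fast]=5=a[slow] dup, fast++
slow=2 fast=4: a[fast]=5=a[slow] dup, fast++
slow=2 fast=5: a[fast]=5=a[slow] dup, fast++
slow=2 fast=6: a[fast]=6≠a[slow]=5 write a[3]=6, slow++,fast++
slow=3 fast=7: a[fast]=8≠a[slow]=6 write a[4]=8, slow++,fast++
slow=4 fast=8: a[fast]=9≠a[slow]=8 write a[5]=9, slow++,fast++
slow=5 fast=9: a[fast]=10≠a[slow]=9 write a[6]=10, slow++,fast++
slow=6 fast=10: a[fast]=10=a[slow] dup, fast++
slow=6 fast=11: a[fast]=11≠a[slow]=10 write a[7]=11, slow++,fast++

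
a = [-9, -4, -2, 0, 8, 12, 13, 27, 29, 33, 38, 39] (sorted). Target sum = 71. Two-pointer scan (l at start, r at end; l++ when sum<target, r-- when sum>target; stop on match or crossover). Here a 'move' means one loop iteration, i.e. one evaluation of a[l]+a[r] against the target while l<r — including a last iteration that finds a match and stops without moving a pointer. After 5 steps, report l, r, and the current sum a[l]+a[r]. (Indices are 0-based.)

l=5, r=11, sum=51

[0,11] -9+39=30 <71 → l++
[1,11] -4+39=35 <71 → l++
[2,11] -2+39=37 <71 → l++
[3,11] 0+39=39 <71 → l++
[4,11] 8+39=47 <71 → l++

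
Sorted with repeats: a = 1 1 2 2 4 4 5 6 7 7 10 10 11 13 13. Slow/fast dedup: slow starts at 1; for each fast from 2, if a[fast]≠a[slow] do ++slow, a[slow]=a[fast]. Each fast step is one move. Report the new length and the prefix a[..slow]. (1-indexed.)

length 9; prefix = [1, 2, 4, 5, 6, 7, 10, 11, 13]

slow=1 fast=2: a[fast]=1=a[slow] dup, fast++
slow=1 fast=3: a[fast]=2≠a[slow]=1 write a[2]=2, slow++,fast++
slow=2 fast=4: a[fast]=2=a[slow] dup, fast++
slow=2 fast=5: a[fast]=4≠a[slow]=2 write a[3]=4, slow++,fast++
slow=3 fast=6: a[fast]=4=a[slow] dup, fast++
slow=3 fast=7: a[fast]=5≠a[slow]=4 write a[4]=5, slow++,fast++
slow=4 fast=8: a[fast]=6≠a[slow]=5 write a[5]=6, slow++,fast++
slow=5 fast=9: a[fast]=7≠a[slow]=6 write a[6]=7, slow++,fast++
slow=6 fast=10: a[fast]=7=a[slow] dup, fast++
slow=6 fast=11: a[fast]=10≠a[slow]=7 write a[7]=10, slow++,fast++
slow=7 fast=12: a[fast]=10=a[slow] dup, fast++
slow=7 fast=13: a[fast]=11≠a[slow]=10 write a[8]=11, slow++,fast++
slow=8 fast=14: a[fast]=13≠a[slow]=11 write a[9]=13, slow++,fast++
slow=9 fast=15: a[fast]=13=a[slow] dup, fast++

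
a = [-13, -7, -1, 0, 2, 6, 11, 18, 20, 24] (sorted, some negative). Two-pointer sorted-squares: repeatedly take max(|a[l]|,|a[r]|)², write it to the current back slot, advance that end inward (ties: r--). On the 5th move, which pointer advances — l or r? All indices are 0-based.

l=0 r=9: |-13|<=|24| out[9]=576, r--
l=0 r=8: |-13|<=|20| out[8]=400, r--
l=0 r=7: |-13|<=|18| out[7]=324, r--
l=0 r=6: |-13|>|11| out[6]=169, l++
l=1 r=6: |-7|<=|11| out[5]=121, r--

r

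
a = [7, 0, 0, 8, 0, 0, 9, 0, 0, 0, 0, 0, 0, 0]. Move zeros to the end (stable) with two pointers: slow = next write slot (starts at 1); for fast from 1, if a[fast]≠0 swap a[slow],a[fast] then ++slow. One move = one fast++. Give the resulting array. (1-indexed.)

(s=1,f=1) a[fast]=7≠0 swap→a[1]=7 → slow++,fast++
(s=2,f=2) a[fast]=0 → fast++
(s=2,f=3) a[fast]=0 → fast++
(s=2,f=4) a[fast]=8≠0 swap→a[2]=8 → slow++,fast++
(s=3,f=5) a[fast]=0 → fast++
(s=3,f=6) a[fast]=0 → fast++
(s=3,f=7) a[fast]=9≠0 swap→a[3]=9 → slow++,fast++
(s=4,f=8) a[fast]=0 → fast++
(s=4,f=9) a[fast]=0 → fast++
(s=4,f=10) a[fast]=0 → fast++
(s=4,f=11) a[fast]=0 → fast++
(s=4,f=12) a[fast]=0 → fast++
(s=4,f=13) a[fast]=0 → fast++
(s=4,f=14) a[fast]=0 → fast++

[7, 8, 9, 0, 0, 0, 0, 0, 0, 0, 0, 0, 0, 0]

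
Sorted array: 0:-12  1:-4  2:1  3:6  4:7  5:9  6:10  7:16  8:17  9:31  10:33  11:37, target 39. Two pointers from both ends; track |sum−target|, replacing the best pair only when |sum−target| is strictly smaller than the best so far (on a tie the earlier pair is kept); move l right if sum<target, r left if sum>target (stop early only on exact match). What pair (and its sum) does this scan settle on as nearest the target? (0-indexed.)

l=0 r=11: -12+37=25 d=14 *, l++
l=1 r=11: -4+37=33 d=6 *, l++
l=2 r=11: 1+37=38 d=1 *, l++
l=3 r=11: 6+37=43 d=4, r--
l=3 r=10: 6+33=39 d=0 *, stop

pair (6, 33) with sum 39 (|Δ|=0)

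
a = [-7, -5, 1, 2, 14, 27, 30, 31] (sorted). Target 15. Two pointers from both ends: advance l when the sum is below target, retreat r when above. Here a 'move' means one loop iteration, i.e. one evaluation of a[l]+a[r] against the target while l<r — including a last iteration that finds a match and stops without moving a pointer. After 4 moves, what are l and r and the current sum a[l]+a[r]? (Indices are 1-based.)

[1,8] -7+31=24 >15 → r--
[1,7] -7+30=23 >15 → r--
[1,6] -7+27=20 >15 → r--
[1,5] -7+14=7 <15 → l++

l=2, r=5, sum=9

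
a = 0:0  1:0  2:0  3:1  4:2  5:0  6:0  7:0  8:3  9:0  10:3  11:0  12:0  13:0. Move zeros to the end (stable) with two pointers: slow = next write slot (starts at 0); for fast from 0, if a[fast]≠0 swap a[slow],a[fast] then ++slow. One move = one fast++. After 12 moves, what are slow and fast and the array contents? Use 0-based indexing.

slow=0 fast=0: a[fast]=0, fast++
slow=0 fast=1: a[fast]=0, fast++
slow=0 fast=2: a[fast]=0, fast++
slow=0 fast=3: a[fast]=1≠0 swap→a[0]=1, slow++,fast++
slow=1 fast=4: a[fast]=2≠0 swap→a[1]=2, slow++,fast++
slow=2 fast=5: a[fast]=0, fast++
slow=2 fast=6: a[fast]=0, fast++
slow=2 fast=7: a[fast]=0, fast++
slow=2 fast=8: a[fast]=3≠0 swap→a[2]=3, slow++,fast++
slow=3 fast=9: a[fast]=0, fast++
slow=3 fast=10: a[fast]=3≠0 swap→a[3]=3, slow++,fast++
slow=4 fast=11: a[fast]=0, fast++

slow=4, fast=12, a=[1, 2, 3, 3, 0, 0, 0, 0, 0, 0, 0, 0, 0, 0]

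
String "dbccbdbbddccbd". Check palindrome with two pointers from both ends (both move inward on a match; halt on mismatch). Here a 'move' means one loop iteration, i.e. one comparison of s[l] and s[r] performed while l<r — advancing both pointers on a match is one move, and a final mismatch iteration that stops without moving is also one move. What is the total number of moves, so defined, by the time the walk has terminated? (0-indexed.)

[0,13] 'd'=='d' → l++,r--
[1,12] 'b'=='b' → l++,r--
[2,11] 'c'=='c' → l++,r--
[3,10] 'c'=='c' → l++,r--
[4,9] 'b'!='d' → stop

5 moves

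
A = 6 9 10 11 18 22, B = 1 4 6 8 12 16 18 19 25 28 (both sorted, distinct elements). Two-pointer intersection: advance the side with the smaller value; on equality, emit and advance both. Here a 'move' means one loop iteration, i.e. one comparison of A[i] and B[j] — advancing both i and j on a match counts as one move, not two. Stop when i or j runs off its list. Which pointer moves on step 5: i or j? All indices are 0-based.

i

[i=0,j=0] 6>1 → j++
[i=0,j=1] 6>4 → j++
[i=0,j=2] 6==6 emit → i++,j++
[i=1,j=3] 9>8 → j++
[i=1,j=4] 9<12 → i++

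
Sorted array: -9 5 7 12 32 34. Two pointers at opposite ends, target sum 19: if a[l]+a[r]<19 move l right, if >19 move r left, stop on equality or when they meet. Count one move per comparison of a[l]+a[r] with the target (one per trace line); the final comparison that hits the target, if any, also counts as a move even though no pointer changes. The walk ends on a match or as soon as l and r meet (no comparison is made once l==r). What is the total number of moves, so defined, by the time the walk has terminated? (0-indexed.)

l=0 r=5: -9+34=25 >19, r--
l=0 r=4: -9+32=23 >19, r--
l=0 r=3: -9+12=3 <19, l++
l=1 r=3: 5+12=17 <19, l++
l=2 r=3: 7+12=19, found

5 moves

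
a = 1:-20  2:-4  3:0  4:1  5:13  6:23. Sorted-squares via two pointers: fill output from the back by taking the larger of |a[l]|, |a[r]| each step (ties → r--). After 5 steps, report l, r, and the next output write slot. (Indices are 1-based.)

[1,6] |-20|<=|23| out[6]=529 → r--
[1,5] |-20|>|13| out[5]=400 → l++
[2,5] |-4|<=|13| out[4]=169 → r--
[2,4] |-4|>|1| out[3]=16 → l++
[3,4] |0|<=|1| out[2]=1 → r--

l=3, r=3, next write slot=1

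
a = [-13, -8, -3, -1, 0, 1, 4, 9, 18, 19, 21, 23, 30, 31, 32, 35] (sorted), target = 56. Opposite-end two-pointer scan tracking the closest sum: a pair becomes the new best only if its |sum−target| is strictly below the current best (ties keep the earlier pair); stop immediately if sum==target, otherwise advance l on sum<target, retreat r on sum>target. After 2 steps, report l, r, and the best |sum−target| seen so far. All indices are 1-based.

l=1 r=16: -13+35=22 d=34 *, l++
l=2 r=16: -8+35=27 d=29 *, l++

l=3, r=16, best |Δ|=29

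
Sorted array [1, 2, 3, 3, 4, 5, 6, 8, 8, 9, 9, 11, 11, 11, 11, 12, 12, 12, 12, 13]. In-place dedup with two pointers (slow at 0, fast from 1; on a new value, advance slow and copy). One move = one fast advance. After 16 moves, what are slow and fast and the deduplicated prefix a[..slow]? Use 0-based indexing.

(s=0,f=1) a[fast]=2≠a[slow]=1 write a[1]=2 → slow++,fast++
(s=1,f=2) a[fast]=3≠a[slow]=2 write a[2]=3 → slow++,fast++
(s=2,f=3) a[fast]=3=a[slow] dup → fast++
(s=2,f=4) a[fast]=4≠a[slow]=3 write a[3]=4 → slow++,fast++
(s=3,f=5) a[fast]=5≠a[slow]=4 write a[4]=5 → slow++,fast++
(s=4,f=6) a[fast]=6≠a[slow]=5 write a[5]=6 → slow++,fast++
(s=5,f=7) a[fast]=8≠a[slow]=6 write a[6]=8 → slow++,fast++
(s=6,f=8) a[fast]=8=a[slow] dup → fast++
(s=6,f=9) a[fast]=9≠a[slow]=8 write a[7]=9 → slow++,fast++
(s=7,f=10) a[fast]=9=a[slow] dup → fast++
(s=7,f=11) a[fast]=11≠a[slow]=9 write a[8]=11 → slow++,fast++
(s=8,f=12) a[fast]=11=a[slow] dup → fast++
(s=8,f=13) a[fast]=11=a[slow] dup → fast++
(s=8,f=14) a[fast]=11=a[slow] dup → fast++
(s=8,f=15) a[fast]=12≠a[slow]=11 write a[9]=12 → slow++,fast++
(s=9,f=16) a[fast]=12=a[slow] dup → fast++

slow=9, fast=17, prefix=[1, 2, 3, 4, 5, 6, 8, 9, 11, 12]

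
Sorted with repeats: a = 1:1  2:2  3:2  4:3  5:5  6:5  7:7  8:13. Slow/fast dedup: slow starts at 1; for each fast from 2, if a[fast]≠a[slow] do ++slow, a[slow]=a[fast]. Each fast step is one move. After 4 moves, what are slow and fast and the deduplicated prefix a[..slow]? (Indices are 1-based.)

slow=4, fast=6, prefix=[1, 2, 3, 5]

slow=1 fast=2: a[fast]=2≠a[slow]=1 write a[2]=2, slow++,fast++
slow=2 fast=3: a[fast]=2=a[slow] dup, fast++
slow=2 fast=4: a[fast]=3≠a[slow]=2 write a[3]=3, slow++,fast++
slow=3 fast=5: a[fast]=5≠a[slow]=3 write a[4]=5, slow++,fast++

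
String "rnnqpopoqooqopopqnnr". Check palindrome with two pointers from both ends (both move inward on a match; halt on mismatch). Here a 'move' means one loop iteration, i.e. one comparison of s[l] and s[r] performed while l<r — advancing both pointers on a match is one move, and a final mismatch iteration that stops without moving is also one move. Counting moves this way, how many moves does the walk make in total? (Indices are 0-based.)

10 moves

[0,19] 'r'=='r' → l++,r--
[1,18] 'n'=='n' → l++,r--
[2,17] 'n'=='n' → l++,r--
[3,16] 'q'=='q' → l++,r--
[4,15] 'p'=='p' → l++,r--
[5,14] 'o'=='o' → l++,r--
[6,13] 'p'=='p' → l++,r--
[7,12] 'o'=='o' → l++,r--
[8,11] 'q'=='q' → l++,r--
[9,10] 'o'=='o' → l++,r--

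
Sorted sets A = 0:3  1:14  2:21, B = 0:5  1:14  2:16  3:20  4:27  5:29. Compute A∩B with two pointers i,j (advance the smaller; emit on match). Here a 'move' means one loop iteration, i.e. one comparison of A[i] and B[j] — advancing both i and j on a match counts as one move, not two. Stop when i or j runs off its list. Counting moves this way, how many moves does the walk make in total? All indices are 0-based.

6 moves

i=0 j=0: 3<5, i++
i=1 j=0: 14>5, j++
i=1 j=1: 14==14 emit, i++,j++
i=2 j=2: 21>16, j++
i=2 j=3: 21>20, j++
i=2 j=4: 21<27, i++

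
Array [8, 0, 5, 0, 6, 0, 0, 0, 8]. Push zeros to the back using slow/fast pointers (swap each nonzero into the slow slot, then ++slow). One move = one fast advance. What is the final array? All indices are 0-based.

slow=0 fast=0: a[fast]=8≠0 swap→a[0]=8, slow++,fast++
slow=1 fast=1: a[fast]=0, fast++
slow=1 fast=2: a[fast]=5≠0 swap→a[1]=5, slow++,fast++
slow=2 fast=3: a[fast]=0, fast++
slow=2 fast=4: a[fast]=6≠0 swap→a[2]=6, slow++,fast++
slow=3 fast=5: a[fast]=0, fast++
slow=3 fast=6: a[fast]=0, fast++
slow=3 fast=7: a[fast]=0, fast++
slow=3 fast=8: a[fast]=8≠0 swap→a[3]=8, slow++,fast++

[8, 5, 6, 8, 0, 0, 0, 0, 0]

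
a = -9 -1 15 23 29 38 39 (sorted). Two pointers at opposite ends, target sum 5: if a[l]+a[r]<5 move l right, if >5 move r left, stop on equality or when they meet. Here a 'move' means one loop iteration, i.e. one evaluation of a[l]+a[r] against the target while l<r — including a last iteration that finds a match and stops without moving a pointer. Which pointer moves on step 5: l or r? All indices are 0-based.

r

[0,6] -9+39=30 >5 → r--
[0,5] -9+38=29 >5 → r--
[0,4] -9+29=20 >5 → r--
[0,3] -9+23=14 >5 → r--
[0,2] -9+15=6 >5 → r--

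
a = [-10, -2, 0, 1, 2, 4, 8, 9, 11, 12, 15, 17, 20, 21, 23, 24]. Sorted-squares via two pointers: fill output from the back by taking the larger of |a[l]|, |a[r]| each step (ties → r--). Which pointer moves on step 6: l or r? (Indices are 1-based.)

l=1 r=16: |-10|<=|24| out[16]=576, r--
l=1 r=15: |-10|<=|23| out[15]=529, r--
l=1 r=14: |-10|<=|21| out[14]=441, r--
l=1 r=13: |-10|<=|20| out[13]=400, r--
l=1 r=12: |-10|<=|17| out[12]=289, r--
l=1 r=11: |-10|<=|15| out[11]=225, r--

r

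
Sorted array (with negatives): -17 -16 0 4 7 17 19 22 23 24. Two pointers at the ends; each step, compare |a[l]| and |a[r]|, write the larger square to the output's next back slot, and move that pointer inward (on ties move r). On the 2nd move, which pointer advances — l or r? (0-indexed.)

r

l=0 r=9: |-17|<=|24| out[9]=576, r--
l=0 r=8: |-17|<=|23| out[8]=529, r--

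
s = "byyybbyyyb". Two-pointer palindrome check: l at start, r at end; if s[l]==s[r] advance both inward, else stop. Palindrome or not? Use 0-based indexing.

palindrome

[0,9] 'b'=='b' → l++,r--
[1,8] 'y'=='y' → l++,r--
[2,7] 'y'=='y' → l++,r--
[3,6] 'y'=='y' → l++,r--
[4,5] 'b'=='b' → l++,r--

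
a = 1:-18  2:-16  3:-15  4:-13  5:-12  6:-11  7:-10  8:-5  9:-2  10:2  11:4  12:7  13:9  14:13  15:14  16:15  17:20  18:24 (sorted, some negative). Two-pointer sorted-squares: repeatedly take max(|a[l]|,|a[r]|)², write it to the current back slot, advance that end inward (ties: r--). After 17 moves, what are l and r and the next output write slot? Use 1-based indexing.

l=9, r=9, next write slot=1

l=1 r=18: |-18|<=|24| out[18]=576, r--
l=1 r=17: |-18|<=|20| out[17]=400, r--
l=1 r=16: |-18|>|15| out[16]=324, l++
l=2 r=16: |-16|>|15| out[15]=256, l++
l=3 r=16: |-15|<=|15| out[14]=225, r--
l=3 r=15: |-15|>|14| out[13]=225, l++
l=4 r=15: |-13|<=|14| out[12]=196, r--
l=4 r=14: |-13|<=|13| out[11]=169, r--
l=4 r=13: |-13|>|9| out[10]=169, l++
l=5 r=13: |-12|>|9| out[9]=144, l++
l=6 r=13: |-11|>|9| out[8]=121, l++
l=7 r=13: |-10|>|9| out[7]=100, l++
l=8 r=13: |-5|<=|9| out[6]=81, r--
l=8 r=12: |-5|<=|7| out[5]=49, r--
l=8 r=11: |-5|>|4| out[4]=25, l++
l=9 r=11: |-2|<=|4| out[3]=16, r--
l=9 r=10: |-2|<=|2| out[2]=4, r--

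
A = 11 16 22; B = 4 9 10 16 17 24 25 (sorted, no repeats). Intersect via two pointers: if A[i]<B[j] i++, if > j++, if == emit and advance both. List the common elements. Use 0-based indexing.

intersection = [16]

i=0 j=0: 11>4, j++
i=0 j=1: 11>9, j++
i=0 j=2: 11>10, j++
i=0 j=3: 11<16, i++
i=1 j=3: 16==16 emit, i++,j++
i=2 j=4: 22>17, j++
i=2 j=5: 22<24, i++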